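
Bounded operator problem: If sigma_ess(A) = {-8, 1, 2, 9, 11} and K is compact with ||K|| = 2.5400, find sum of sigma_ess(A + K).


By Weyl's theorem, the essential spectrum is invariant under compact perturbations.
sigma_ess(A + K) = sigma_ess(A) = {-8, 1, 2, 9, 11}
Sum = -8 + 1 + 2 + 9 + 11 = 15

15


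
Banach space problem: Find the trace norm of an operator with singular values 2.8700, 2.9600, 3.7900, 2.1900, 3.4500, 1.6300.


The nuclear norm is the sum of all singular values.
||T||_1 = 2.8700 + 2.9600 + 3.7900 + 2.1900 + 3.4500 + 1.6300
= 16.8900

16.8900


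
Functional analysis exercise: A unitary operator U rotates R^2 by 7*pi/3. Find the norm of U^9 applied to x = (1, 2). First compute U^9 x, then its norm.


U is a rotation by theta = 7*pi/3
U^9 = rotation by 9*theta = 63*pi/3 = 3*pi/3 (mod 2*pi)
cos(3*pi/3) = -1.0000, sin(3*pi/3) = 0.0000
U^9 x = (-1.0000 * 1 - 0.0000 * 2, 0.0000 * 1 + -1.0000 * 2)
= (-1.0000, -2.0000)
||U^9 x|| = sqrt((-1.0000)^2 + (-2.0000)^2) = sqrt(5.0000) = 2.2361

2.2361


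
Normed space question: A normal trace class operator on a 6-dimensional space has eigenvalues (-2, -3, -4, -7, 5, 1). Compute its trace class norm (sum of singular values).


For a normal operator, singular values equal |eigenvalues|.
Trace norm = sum |lambda_i| = 2 + 3 + 4 + 7 + 5 + 1
= 22

22


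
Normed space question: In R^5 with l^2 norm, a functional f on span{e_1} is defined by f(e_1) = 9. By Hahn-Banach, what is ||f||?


The norm of f is given by ||f|| = sup_{||x||=1} |f(x)|.
On span{e_1}, ||e_1|| = 1, so ||f|| = |f(e_1)| / ||e_1||
= |9| / 1 = 9.0000

9.0000


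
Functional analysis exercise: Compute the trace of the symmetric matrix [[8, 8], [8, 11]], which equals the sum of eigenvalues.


For a self-adjoint (symmetric) matrix, the eigenvalues are real.
The sum of eigenvalues equals the trace of the matrix.
trace = 8 + 11 = 19

19


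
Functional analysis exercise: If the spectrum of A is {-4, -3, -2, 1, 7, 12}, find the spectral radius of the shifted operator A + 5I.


Spectrum of A + 5I = {1, 2, 3, 6, 12, 17}
Spectral radius = max |lambda| over the shifted spectrum
= max(1, 2, 3, 6, 12, 17) = 17

17


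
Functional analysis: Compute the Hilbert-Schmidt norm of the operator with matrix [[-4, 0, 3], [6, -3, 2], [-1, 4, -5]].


The Hilbert-Schmidt norm is sqrt(sum of squares of all entries).
Sum of squares = (-4)^2 + 0^2 + 3^2 + 6^2 + (-3)^2 + 2^2 + (-1)^2 + 4^2 + (-5)^2
= 16 + 0 + 9 + 36 + 9 + 4 + 1 + 16 + 25 = 116
||T||_HS = sqrt(116) = 10.7703

10.7703


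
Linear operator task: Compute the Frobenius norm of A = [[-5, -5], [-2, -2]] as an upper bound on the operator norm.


||A||_F^2 = sum a_ij^2
= (-5)^2 + (-5)^2 + (-2)^2 + (-2)^2
= 25 + 25 + 4 + 4 = 58
||A||_F = sqrt(58) = 7.6158

7.6158


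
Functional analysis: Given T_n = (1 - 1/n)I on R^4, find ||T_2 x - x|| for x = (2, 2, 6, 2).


T_2 x - x = (1 - 1/2)x - x = -x/2
||x|| = sqrt(48) = 6.9282
||T_2 x - x|| = ||x||/2 = 6.9282/2 = 3.4641

3.4641


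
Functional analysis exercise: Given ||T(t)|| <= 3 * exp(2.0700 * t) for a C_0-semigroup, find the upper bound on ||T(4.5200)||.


||T(4.5200)|| <= 3 * exp(2.0700 * 4.5200)
= 3 * exp(9.3564)
= 3 * 11572.6519
= 34717.9557

34717.9557


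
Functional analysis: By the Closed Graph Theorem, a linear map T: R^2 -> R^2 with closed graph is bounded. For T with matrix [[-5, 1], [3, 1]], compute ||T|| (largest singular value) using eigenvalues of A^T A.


A^T A = [[34, -2], [-2, 2]]
trace(A^T A) = 36, det(A^T A) = 64
discriminant = 36^2 - 4*64 = 1040
Largest eigenvalue of A^T A = (trace + sqrt(disc))/2 = 34.1245
||T|| = sqrt(34.1245) = 5.8416

5.8416


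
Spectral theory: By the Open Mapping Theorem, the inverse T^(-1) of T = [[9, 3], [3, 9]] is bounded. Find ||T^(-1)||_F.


det(T) = 9*9 - 3*3 = 72
T^(-1) = (1/72) * [[9, -3], [-3, 9]] = [[0.1250, -0.0417], [-0.0417, 0.1250]]
||T^(-1)||_F^2 = 0.1250^2 + (-0.0417)^2 + (-0.0417)^2 + 0.1250^2 = 0.0347
||T^(-1)||_F = sqrt(0.0347) = 0.1863

0.1863


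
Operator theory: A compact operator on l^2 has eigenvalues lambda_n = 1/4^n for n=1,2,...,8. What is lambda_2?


The eigenvalue formula gives lambda_2 = 1/4^2
= 1/16
= 0.0625

0.0625


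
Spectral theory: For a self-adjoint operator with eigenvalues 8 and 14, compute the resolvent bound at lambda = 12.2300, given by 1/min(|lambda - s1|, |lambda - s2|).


dist(12.2300, {8, 14}) = min(|12.2300 - 8|, |12.2300 - 14|)
= min(4.2300, 1.7700) = 1.7700
Resolvent bound = 1/1.7700 = 0.5650

0.5650


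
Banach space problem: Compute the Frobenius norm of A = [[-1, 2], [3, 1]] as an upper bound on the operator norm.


||A||_F^2 = sum a_ij^2
= (-1)^2 + 2^2 + 3^2 + 1^2
= 1 + 4 + 9 + 1 = 15
||A||_F = sqrt(15) = 3.8730

3.8730


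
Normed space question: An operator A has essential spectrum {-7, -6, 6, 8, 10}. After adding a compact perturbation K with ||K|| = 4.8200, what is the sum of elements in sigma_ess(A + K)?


By Weyl's theorem, the essential spectrum is invariant under compact perturbations.
sigma_ess(A + K) = sigma_ess(A) = {-7, -6, 6, 8, 10}
Sum = -7 + -6 + 6 + 8 + 10 = 11

11


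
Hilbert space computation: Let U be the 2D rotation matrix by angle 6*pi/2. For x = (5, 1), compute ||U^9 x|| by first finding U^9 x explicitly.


U is a rotation by theta = 6*pi/2
U^9 = rotation by 9*theta = 54*pi/2 = 2*pi/2 (mod 2*pi)
cos(2*pi/2) = -1.0000, sin(2*pi/2) = 0.0000
U^9 x = (-1.0000 * 5 - 0.0000 * 1, 0.0000 * 5 + -1.0000 * 1)
= (-5.0000, -1.0000)
||U^9 x|| = sqrt((-5.0000)^2 + (-1.0000)^2) = sqrt(26.0000) = 5.0990

5.0990


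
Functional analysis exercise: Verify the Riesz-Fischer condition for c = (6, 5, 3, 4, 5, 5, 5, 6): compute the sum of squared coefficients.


sum |c_n|^2 = 6^2 + 5^2 + 3^2 + 4^2 + 5^2 + 5^2 + 5^2 + 6^2
= 36 + 25 + 9 + 16 + 25 + 25 + 25 + 36
= 197

197


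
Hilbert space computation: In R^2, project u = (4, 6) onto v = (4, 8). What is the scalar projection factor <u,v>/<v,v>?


Computing <u,v> = 4*4 + 6*8 = 64
Computing <v,v> = 4^2 + 8^2 = 80
Projection coefficient = 64/80 = 0.8000

0.8000


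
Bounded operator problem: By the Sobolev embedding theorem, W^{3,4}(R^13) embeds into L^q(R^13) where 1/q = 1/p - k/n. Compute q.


Using the Sobolev embedding formula: 1/q = 1/p - k/n
1/q = 1/4 - 3/13 = 1/52
q = 1/(1/52) = 52

52.0000


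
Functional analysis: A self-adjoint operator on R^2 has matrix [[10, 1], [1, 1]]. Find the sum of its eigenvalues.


For a self-adjoint (symmetric) matrix, the eigenvalues are real.
The sum of eigenvalues equals the trace of the matrix.
trace = 10 + 1 = 11

11


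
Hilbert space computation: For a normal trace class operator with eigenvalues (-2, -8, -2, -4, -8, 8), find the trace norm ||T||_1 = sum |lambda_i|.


For a normal operator, singular values equal |eigenvalues|.
Trace norm = sum |lambda_i| = 2 + 8 + 2 + 4 + 8 + 8
= 32

32


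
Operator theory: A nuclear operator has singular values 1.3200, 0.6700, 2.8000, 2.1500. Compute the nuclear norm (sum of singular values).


The nuclear norm is the sum of all singular values.
||T||_1 = 1.3200 + 0.6700 + 2.8000 + 2.1500
= 6.9400

6.9400


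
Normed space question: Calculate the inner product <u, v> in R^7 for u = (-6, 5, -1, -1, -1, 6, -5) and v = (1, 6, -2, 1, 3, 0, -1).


Computing the standard inner product <u, v> = sum u_i * v_i
= -6*1 + 5*6 + -1*-2 + -1*1 + -1*3 + 6*0 + -5*-1
= -6 + 30 + 2 + -1 + -3 + 0 + 5
= 27

27


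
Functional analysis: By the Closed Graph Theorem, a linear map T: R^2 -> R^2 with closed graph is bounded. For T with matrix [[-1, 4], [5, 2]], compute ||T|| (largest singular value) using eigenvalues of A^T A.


A^T A = [[26, 6], [6, 20]]
trace(A^T A) = 46, det(A^T A) = 484
discriminant = 46^2 - 4*484 = 180
Largest eigenvalue of A^T A = (trace + sqrt(disc))/2 = 29.7082
||T|| = sqrt(29.7082) = 5.4505

5.4505


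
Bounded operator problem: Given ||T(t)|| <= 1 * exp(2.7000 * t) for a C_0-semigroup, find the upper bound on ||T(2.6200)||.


||T(2.6200)|| <= 1 * exp(2.7000 * 2.6200)
= 1 * exp(7.0740)
= 1 * 1180.8620
= 1180.8620

1180.8620


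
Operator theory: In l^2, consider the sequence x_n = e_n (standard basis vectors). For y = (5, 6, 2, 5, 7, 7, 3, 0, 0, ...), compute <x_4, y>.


x_4 = e_4 is the standard basis vector with 1 in position 4.
<x_4, y> = y_4 = 5
As n -> infinity, <x_n, y> -> 0, confirming weak convergence of (x_n) to 0.

5


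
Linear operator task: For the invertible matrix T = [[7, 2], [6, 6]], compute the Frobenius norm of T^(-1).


det(T) = 7*6 - 2*6 = 30
T^(-1) = (1/30) * [[6, -2], [-6, 7]] = [[0.2000, -0.0667], [-0.2000, 0.2333]]
||T^(-1)||_F^2 = 0.2000^2 + (-0.0667)^2 + (-0.2000)^2 + 0.2333^2 = 0.1389
||T^(-1)||_F = sqrt(0.1389) = 0.3727

0.3727


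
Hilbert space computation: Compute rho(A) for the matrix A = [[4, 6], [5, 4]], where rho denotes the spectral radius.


For a 2x2 matrix, eigenvalues satisfy lambda^2 - (trace)*lambda + det = 0
trace = 4 + 4 = 8
det = 4*4 - 6*5 = -14
discriminant = 8^2 - 4*(-14) = 120
spectral radius = max |eigenvalue| = 9.4772

9.4772


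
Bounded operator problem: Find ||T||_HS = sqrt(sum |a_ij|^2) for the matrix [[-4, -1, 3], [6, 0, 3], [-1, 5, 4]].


The Hilbert-Schmidt norm is sqrt(sum of squares of all entries).
Sum of squares = (-4)^2 + (-1)^2 + 3^2 + 6^2 + 0^2 + 3^2 + (-1)^2 + 5^2 + 4^2
= 16 + 1 + 9 + 36 + 0 + 9 + 1 + 25 + 16 = 113
||T||_HS = sqrt(113) = 10.6301

10.6301


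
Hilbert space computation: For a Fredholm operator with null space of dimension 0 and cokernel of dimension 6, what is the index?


The Fredholm index is defined as ind(T) = dim(ker T) - dim(coker T)
= 0 - 6
= -6

-6


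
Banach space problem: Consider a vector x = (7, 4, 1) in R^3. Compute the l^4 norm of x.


The l^4 norm = (sum |x_i|^4)^(1/4)
Sum of 4th powers = 2401 + 256 + 1 = 2658
||x||_4 = (2658)^(1/4) = 7.1802

7.1802


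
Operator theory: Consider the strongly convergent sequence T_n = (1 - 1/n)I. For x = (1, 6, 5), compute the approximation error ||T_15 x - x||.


T_15 x - x = (1 - 1/15)x - x = -x/15
||x|| = sqrt(62) = 7.8740
||T_15 x - x|| = ||x||/15 = 7.8740/15 = 0.5249

0.5249


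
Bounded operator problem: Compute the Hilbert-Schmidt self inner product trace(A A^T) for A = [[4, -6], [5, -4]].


trace(A * A^T) = sum of squares of all entries
= 4^2 + (-6)^2 + 5^2 + (-4)^2
= 16 + 36 + 25 + 16
= 93

93


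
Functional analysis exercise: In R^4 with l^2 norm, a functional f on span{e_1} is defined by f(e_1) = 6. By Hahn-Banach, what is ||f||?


The norm of f is given by ||f|| = sup_{||x||=1} |f(x)|.
On span{e_1}, ||e_1|| = 1, so ||f|| = |f(e_1)| / ||e_1||
= |6| / 1 = 6.0000

6.0000


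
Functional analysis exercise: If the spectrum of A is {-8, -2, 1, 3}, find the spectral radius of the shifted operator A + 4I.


Spectrum of A + 4I = {-4, 2, 5, 7}
Spectral radius = max |lambda| over the shifted spectrum
= max(4, 2, 5, 7) = 7

7


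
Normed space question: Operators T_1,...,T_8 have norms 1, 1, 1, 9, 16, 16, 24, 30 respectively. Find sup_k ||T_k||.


By the Uniform Boundedness Principle, the supremum of norms is finite.
sup_k ||T_k|| = max(1, 1, 1, 9, 16, 16, 24, 30) = 30

30


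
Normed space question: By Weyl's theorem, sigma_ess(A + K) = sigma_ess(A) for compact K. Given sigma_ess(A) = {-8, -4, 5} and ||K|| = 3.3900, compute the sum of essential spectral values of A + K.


By Weyl's theorem, the essential spectrum is invariant under compact perturbations.
sigma_ess(A + K) = sigma_ess(A) = {-8, -4, 5}
Sum = -8 + -4 + 5 = -7

-7


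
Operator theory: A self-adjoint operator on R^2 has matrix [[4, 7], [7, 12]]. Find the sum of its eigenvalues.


For a self-adjoint (symmetric) matrix, the eigenvalues are real.
The sum of eigenvalues equals the trace of the matrix.
trace = 4 + 12 = 16

16


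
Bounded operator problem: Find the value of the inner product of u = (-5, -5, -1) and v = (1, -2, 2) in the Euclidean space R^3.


Computing the standard inner product <u, v> = sum u_i * v_i
= -5*1 + -5*-2 + -1*2
= -5 + 10 + -2
= 3

3


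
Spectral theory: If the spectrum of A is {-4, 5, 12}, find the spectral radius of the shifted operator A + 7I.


Spectrum of A + 7I = {3, 12, 19}
Spectral radius = max |lambda| over the shifted spectrum
= max(3, 12, 19) = 19

19


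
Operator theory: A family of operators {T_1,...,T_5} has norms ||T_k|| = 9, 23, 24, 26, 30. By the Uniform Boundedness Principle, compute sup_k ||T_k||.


By the Uniform Boundedness Principle, the supremum of norms is finite.
sup_k ||T_k|| = max(9, 23, 24, 26, 30) = 30

30


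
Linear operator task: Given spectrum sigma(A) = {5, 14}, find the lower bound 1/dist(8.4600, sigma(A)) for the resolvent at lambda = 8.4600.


dist(8.4600, {5, 14}) = min(|8.4600 - 5|, |8.4600 - 14|)
= min(3.4600, 5.5400) = 3.4600
Resolvent bound = 1/3.4600 = 0.2890

0.2890


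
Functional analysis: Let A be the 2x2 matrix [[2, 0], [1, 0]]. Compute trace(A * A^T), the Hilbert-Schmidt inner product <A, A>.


trace(A * A^T) = sum of squares of all entries
= 2^2 + 0^2 + 1^2 + 0^2
= 4 + 0 + 1 + 0
= 5

5


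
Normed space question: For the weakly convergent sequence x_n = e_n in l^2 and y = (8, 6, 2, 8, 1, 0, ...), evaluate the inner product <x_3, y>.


x_3 = e_3 is the standard basis vector with 1 in position 3.
<x_3, y> = y_3 = 2
As n -> infinity, <x_n, y> -> 0, confirming weak convergence of (x_n) to 0.

2


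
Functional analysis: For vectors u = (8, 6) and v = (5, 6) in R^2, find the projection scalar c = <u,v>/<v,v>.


Computing <u,v> = 8*5 + 6*6 = 76
Computing <v,v> = 5^2 + 6^2 = 61
Projection coefficient = 76/61 = 1.2459

1.2459


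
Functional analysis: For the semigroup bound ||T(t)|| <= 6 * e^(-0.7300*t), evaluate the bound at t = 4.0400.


||T(4.0400)|| <= 6 * exp(-0.7300 * 4.0400)
= 6 * exp(-2.9492)
= 6 * 0.0524
= 0.3143

0.3143


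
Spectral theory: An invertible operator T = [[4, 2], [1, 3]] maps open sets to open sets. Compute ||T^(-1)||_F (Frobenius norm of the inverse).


det(T) = 4*3 - 2*1 = 10
T^(-1) = (1/10) * [[3, -2], [-1, 4]] = [[0.3000, -0.2000], [-0.1000, 0.4000]]
||T^(-1)||_F^2 = 0.3000^2 + (-0.2000)^2 + (-0.1000)^2 + 0.4000^2 = 0.3000
||T^(-1)||_F = sqrt(0.3000) = 0.5477

0.5477


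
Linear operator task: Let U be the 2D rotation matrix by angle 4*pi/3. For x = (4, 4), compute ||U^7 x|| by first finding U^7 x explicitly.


U is a rotation by theta = 4*pi/3
U^7 = rotation by 7*theta = 28*pi/3 = 4*pi/3 (mod 2*pi)
cos(4*pi/3) = -0.5000, sin(4*pi/3) = -0.8660
U^7 x = (-0.5000 * 4 - -0.8660 * 4, -0.8660 * 4 + -0.5000 * 4)
= (1.4641, -5.4641)
||U^7 x|| = sqrt(1.4641^2 + (-5.4641)^2) = sqrt(32.0000) = 5.6569

5.6569


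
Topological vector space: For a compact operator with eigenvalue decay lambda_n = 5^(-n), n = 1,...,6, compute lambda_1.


The eigenvalue formula gives lambda_1 = 1/5^1
= 1/5
= 0.2000

0.2000


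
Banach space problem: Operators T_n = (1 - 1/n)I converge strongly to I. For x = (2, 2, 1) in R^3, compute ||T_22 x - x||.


T_22 x - x = (1 - 1/22)x - x = -x/22
||x|| = sqrt(9) = 3.0000
||T_22 x - x|| = ||x||/22 = 3.0000/22 = 0.1364

0.1364


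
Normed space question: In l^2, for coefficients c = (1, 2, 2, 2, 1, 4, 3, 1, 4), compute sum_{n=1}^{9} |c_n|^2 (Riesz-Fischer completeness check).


sum |c_n|^2 = 1^2 + 2^2 + 2^2 + 2^2 + 1^2 + 4^2 + 3^2 + 1^2 + 4^2
= 1 + 4 + 4 + 4 + 1 + 16 + 9 + 1 + 16
= 56

56


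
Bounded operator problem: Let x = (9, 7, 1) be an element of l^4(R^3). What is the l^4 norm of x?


The l^4 norm = (sum |x_i|^4)^(1/4)
Sum of 4th powers = 6561 + 2401 + 1 = 8963
||x||_4 = (8963)^(1/4) = 9.7300

9.7300


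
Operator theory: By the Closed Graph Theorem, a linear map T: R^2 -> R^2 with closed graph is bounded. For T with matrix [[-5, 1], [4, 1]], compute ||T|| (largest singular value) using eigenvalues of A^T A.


A^T A = [[41, -1], [-1, 2]]
trace(A^T A) = 43, det(A^T A) = 81
discriminant = 43^2 - 4*81 = 1525
Largest eigenvalue of A^T A = (trace + sqrt(disc))/2 = 41.0256
||T|| = sqrt(41.0256) = 6.4051

6.4051


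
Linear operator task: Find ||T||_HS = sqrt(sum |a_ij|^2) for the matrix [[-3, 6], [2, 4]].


The Hilbert-Schmidt norm is sqrt(sum of squares of all entries).
Sum of squares = (-3)^2 + 6^2 + 2^2 + 4^2
= 9 + 36 + 4 + 16 = 65
||T||_HS = sqrt(65) = 8.0623

8.0623


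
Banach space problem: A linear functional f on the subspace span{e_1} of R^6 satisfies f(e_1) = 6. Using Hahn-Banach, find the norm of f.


The norm of f is given by ||f|| = sup_{||x||=1} |f(x)|.
On span{e_1}, ||e_1|| = 1, so ||f|| = |f(e_1)| / ||e_1||
= |6| / 1 = 6.0000

6.0000


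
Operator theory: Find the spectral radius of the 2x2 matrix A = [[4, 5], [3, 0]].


For a 2x2 matrix, eigenvalues satisfy lambda^2 - (trace)*lambda + det = 0
trace = 4 + 0 = 4
det = 4*0 - 5*3 = -15
discriminant = 4^2 - 4*(-15) = 76
spectral radius = max |eigenvalue| = 6.3589

6.3589


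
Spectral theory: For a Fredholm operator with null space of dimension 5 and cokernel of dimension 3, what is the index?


The Fredholm index is defined as ind(T) = dim(ker T) - dim(coker T)
= 5 - 3
= 2

2


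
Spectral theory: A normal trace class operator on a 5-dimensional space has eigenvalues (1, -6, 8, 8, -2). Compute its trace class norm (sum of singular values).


For a normal operator, singular values equal |eigenvalues|.
Trace norm = sum |lambda_i| = 1 + 6 + 8 + 8 + 2
= 25

25


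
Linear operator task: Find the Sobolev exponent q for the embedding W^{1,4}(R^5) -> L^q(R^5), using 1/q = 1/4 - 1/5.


Using the Sobolev embedding formula: 1/q = 1/p - k/n
1/q = 1/4 - 1/5 = 1/20
q = 1/(1/20) = 20

20.0000


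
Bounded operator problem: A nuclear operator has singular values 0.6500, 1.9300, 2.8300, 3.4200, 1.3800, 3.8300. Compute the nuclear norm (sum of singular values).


The nuclear norm is the sum of all singular values.
||T||_1 = 0.6500 + 1.9300 + 2.8300 + 3.4200 + 1.3800 + 3.8300
= 14.0400

14.0400


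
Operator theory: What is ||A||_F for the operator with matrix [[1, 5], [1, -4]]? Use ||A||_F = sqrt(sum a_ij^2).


||A||_F^2 = sum a_ij^2
= 1^2 + 5^2 + 1^2 + (-4)^2
= 1 + 25 + 1 + 16 = 43
||A||_F = sqrt(43) = 6.5574

6.5574


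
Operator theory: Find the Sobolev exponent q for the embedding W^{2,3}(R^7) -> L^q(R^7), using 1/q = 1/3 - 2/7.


Using the Sobolev embedding formula: 1/q = 1/p - k/n
1/q = 1/3 - 2/7 = 1/21
q = 1/(1/21) = 21

21.0000


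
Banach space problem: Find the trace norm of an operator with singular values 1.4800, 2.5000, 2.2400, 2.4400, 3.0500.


The nuclear norm is the sum of all singular values.
||T||_1 = 1.4800 + 2.5000 + 2.2400 + 2.4400 + 3.0500
= 11.7100

11.7100


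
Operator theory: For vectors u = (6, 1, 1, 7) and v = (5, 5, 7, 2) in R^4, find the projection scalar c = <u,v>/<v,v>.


Computing <u,v> = 6*5 + 1*5 + 1*7 + 7*2 = 56
Computing <v,v> = 5^2 + 5^2 + 7^2 + 2^2 = 103
Projection coefficient = 56/103 = 0.5437

0.5437


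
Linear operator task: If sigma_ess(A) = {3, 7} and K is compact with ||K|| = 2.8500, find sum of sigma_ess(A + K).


By Weyl's theorem, the essential spectrum is invariant under compact perturbations.
sigma_ess(A + K) = sigma_ess(A) = {3, 7}
Sum = 3 + 7 = 10

10


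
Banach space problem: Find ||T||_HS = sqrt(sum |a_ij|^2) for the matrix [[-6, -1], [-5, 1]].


The Hilbert-Schmidt norm is sqrt(sum of squares of all entries).
Sum of squares = (-6)^2 + (-1)^2 + (-5)^2 + 1^2
= 36 + 1 + 25 + 1 = 63
||T||_HS = sqrt(63) = 7.9373

7.9373


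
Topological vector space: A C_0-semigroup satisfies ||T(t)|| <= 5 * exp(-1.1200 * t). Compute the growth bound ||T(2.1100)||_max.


||T(2.1100)|| <= 5 * exp(-1.1200 * 2.1100)
= 5 * exp(-2.3632)
= 5 * 0.0941
= 0.4706

0.4706


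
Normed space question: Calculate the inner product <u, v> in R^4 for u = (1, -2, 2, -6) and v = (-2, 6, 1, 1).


Computing the standard inner product <u, v> = sum u_i * v_i
= 1*-2 + -2*6 + 2*1 + -6*1
= -2 + -12 + 2 + -6
= -18

-18


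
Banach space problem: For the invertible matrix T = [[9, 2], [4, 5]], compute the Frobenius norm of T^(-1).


det(T) = 9*5 - 2*4 = 37
T^(-1) = (1/37) * [[5, -2], [-4, 9]] = [[0.1351, -0.0541], [-0.1081, 0.2432]]
||T^(-1)||_F^2 = 0.1351^2 + (-0.0541)^2 + (-0.1081)^2 + 0.2432^2 = 0.0920
||T^(-1)||_F = sqrt(0.0920) = 0.3034

0.3034


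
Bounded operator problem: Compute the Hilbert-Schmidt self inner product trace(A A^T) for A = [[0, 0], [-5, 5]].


trace(A * A^T) = sum of squares of all entries
= 0^2 + 0^2 + (-5)^2 + 5^2
= 0 + 0 + 25 + 25
= 50

50


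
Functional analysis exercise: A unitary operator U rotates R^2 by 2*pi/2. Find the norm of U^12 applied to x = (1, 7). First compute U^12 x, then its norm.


U is a rotation by theta = 2*pi/2
U^12 = rotation by 12*theta = 24*pi/2 = 0*pi/2 (mod 2*pi)
cos(0*pi/2) = 1.0000, sin(0*pi/2) = 0.0000
U^12 x = (1.0000 * 1 - 0.0000 * 7, 0.0000 * 1 + 1.0000 * 7)
= (1.0000, 7.0000)
||U^12 x|| = sqrt(1.0000^2 + 7.0000^2) = sqrt(50.0000) = 7.0711

7.0711


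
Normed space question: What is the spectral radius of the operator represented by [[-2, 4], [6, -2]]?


For a 2x2 matrix, eigenvalues satisfy lambda^2 - (trace)*lambda + det = 0
trace = -2 + -2 = -4
det = -2*-2 - 4*6 = -20
discriminant = (-4)^2 - 4*(-20) = 96
spectral radius = max |eigenvalue| = 6.8990

6.8990


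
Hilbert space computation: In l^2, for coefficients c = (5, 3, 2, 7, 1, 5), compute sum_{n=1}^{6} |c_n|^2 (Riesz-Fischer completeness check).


sum |c_n|^2 = 5^2 + 3^2 + 2^2 + 7^2 + 1^2 + 5^2
= 25 + 9 + 4 + 49 + 1 + 25
= 113

113


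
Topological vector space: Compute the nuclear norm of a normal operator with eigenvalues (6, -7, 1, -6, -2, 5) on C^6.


For a normal operator, singular values equal |eigenvalues|.
Trace norm = sum |lambda_i| = 6 + 7 + 1 + 6 + 2 + 5
= 27

27


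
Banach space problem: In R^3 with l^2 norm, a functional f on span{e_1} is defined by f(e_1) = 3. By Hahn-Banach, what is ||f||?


The norm of f is given by ||f|| = sup_{||x||=1} |f(x)|.
On span{e_1}, ||e_1|| = 1, so ||f|| = |f(e_1)| / ||e_1||
= |3| / 1 = 3.0000

3.0000


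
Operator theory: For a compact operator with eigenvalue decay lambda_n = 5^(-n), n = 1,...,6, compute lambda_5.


The eigenvalue formula gives lambda_5 = 1/5^5
= 1/3125
= 3.2000e-04

3.2000e-04


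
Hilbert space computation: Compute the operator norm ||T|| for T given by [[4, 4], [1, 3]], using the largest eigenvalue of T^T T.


A^T A = [[17, 19], [19, 25]]
trace(A^T A) = 42, det(A^T A) = 64
discriminant = 42^2 - 4*64 = 1508
Largest eigenvalue of A^T A = (trace + sqrt(disc))/2 = 40.4165
||T|| = sqrt(40.4165) = 6.3574

6.3574


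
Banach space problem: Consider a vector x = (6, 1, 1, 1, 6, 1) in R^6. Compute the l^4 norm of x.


The l^4 norm = (sum |x_i|^4)^(1/4)
Sum of 4th powers = 1296 + 1 + 1 + 1 + 1296 + 1 = 2596
||x||_4 = (2596)^(1/4) = 7.1380

7.1380


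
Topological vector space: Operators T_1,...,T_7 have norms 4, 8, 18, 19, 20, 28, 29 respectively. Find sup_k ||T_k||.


By the Uniform Boundedness Principle, the supremum of norms is finite.
sup_k ||T_k|| = max(4, 8, 18, 19, 20, 28, 29) = 29

29


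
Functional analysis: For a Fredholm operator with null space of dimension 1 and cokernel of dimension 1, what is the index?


The Fredholm index is defined as ind(T) = dim(ker T) - dim(coker T)
= 1 - 1
= 0

0


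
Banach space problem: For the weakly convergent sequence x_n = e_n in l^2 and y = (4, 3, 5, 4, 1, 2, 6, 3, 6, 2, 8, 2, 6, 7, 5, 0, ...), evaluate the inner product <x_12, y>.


x_12 = e_12 is the standard basis vector with 1 in position 12.
<x_12, y> = y_12 = 2
As n -> infinity, <x_n, y> -> 0, confirming weak convergence of (x_n) to 0.

2


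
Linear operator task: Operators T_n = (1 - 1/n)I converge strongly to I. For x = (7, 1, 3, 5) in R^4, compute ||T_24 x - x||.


T_24 x - x = (1 - 1/24)x - x = -x/24
||x|| = sqrt(84) = 9.1652
||T_24 x - x|| = ||x||/24 = 9.1652/24 = 0.3819

0.3819


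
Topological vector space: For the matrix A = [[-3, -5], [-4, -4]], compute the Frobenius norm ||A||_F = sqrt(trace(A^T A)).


||A||_F^2 = sum a_ij^2
= (-3)^2 + (-5)^2 + (-4)^2 + (-4)^2
= 9 + 25 + 16 + 16 = 66
||A||_F = sqrt(66) = 8.1240

8.1240


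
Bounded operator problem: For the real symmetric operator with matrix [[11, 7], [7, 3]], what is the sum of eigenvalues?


For a self-adjoint (symmetric) matrix, the eigenvalues are real.
The sum of eigenvalues equals the trace of the matrix.
trace = 11 + 3 = 14

14


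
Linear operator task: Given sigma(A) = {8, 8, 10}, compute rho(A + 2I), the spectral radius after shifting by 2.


Spectrum of A + 2I = {10, 10, 12}
Spectral radius = max |lambda| over the shifted spectrum
= max(10, 10, 12) = 12

12


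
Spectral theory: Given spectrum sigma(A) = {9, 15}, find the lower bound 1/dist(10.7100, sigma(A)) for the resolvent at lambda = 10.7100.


dist(10.7100, {9, 15}) = min(|10.7100 - 9|, |10.7100 - 15|)
= min(1.7100, 4.2900) = 1.7100
Resolvent bound = 1/1.7100 = 0.5848

0.5848


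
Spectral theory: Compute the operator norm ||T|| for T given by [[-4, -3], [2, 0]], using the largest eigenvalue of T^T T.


A^T A = [[20, 12], [12, 9]]
trace(A^T A) = 29, det(A^T A) = 36
discriminant = 29^2 - 4*36 = 697
Largest eigenvalue of A^T A = (trace + sqrt(disc))/2 = 27.7004
||T|| = sqrt(27.7004) = 5.2631

5.2631


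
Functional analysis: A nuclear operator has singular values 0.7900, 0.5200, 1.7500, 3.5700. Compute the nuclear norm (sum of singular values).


The nuclear norm is the sum of all singular values.
||T||_1 = 0.7900 + 0.5200 + 1.7500 + 3.5700
= 6.6300

6.6300


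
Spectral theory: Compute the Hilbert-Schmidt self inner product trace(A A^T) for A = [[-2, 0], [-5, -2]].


trace(A * A^T) = sum of squares of all entries
= (-2)^2 + 0^2 + (-5)^2 + (-2)^2
= 4 + 0 + 25 + 4
= 33

33


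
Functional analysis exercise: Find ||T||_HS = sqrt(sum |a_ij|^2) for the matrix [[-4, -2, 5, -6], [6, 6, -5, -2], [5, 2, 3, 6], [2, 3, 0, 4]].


The Hilbert-Schmidt norm is sqrt(sum of squares of all entries).
Sum of squares = (-4)^2 + (-2)^2 + 5^2 + (-6)^2 + 6^2 + 6^2 + (-5)^2 + (-2)^2 + 5^2 + 2^2 + 3^2 + 6^2 + 2^2 + 3^2 + 0^2 + 4^2
= 16 + 4 + 25 + 36 + 36 + 36 + 25 + 4 + 25 + 4 + 9 + 36 + 4 + 9 + 0 + 16 = 285
||T||_HS = sqrt(285) = 16.8819

16.8819


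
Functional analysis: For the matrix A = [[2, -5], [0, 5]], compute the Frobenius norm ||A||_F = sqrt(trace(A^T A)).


||A||_F^2 = sum a_ij^2
= 2^2 + (-5)^2 + 0^2 + 5^2
= 4 + 25 + 0 + 25 = 54
||A||_F = sqrt(54) = 7.3485

7.3485


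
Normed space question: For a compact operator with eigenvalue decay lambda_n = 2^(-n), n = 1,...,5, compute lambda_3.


The eigenvalue formula gives lambda_3 = 1/2^3
= 1/8
= 0.1250

0.1250


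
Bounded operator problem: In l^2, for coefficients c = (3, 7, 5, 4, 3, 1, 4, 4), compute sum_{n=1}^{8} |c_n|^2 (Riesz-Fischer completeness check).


sum |c_n|^2 = 3^2 + 7^2 + 5^2 + 4^2 + 3^2 + 1^2 + 4^2 + 4^2
= 9 + 49 + 25 + 16 + 9 + 1 + 16 + 16
= 141

141


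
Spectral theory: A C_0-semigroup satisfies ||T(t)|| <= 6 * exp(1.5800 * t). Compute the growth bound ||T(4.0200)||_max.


||T(4.0200)|| <= 6 * exp(1.5800 * 4.0200)
= 6 * exp(6.3516)
= 6 * 573.4094
= 3440.4566

3440.4566


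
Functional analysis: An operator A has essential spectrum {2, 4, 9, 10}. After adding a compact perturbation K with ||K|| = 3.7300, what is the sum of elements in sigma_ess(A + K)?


By Weyl's theorem, the essential spectrum is invariant under compact perturbations.
sigma_ess(A + K) = sigma_ess(A) = {2, 4, 9, 10}
Sum = 2 + 4 + 9 + 10 = 25

25


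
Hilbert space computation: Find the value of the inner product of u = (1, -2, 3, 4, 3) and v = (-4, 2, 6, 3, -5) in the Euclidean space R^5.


Computing the standard inner product <u, v> = sum u_i * v_i
= 1*-4 + -2*2 + 3*6 + 4*3 + 3*-5
= -4 + -4 + 18 + 12 + -15
= 7

7


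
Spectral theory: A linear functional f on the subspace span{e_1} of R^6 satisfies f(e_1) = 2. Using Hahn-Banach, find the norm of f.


The norm of f is given by ||f|| = sup_{||x||=1} |f(x)|.
On span{e_1}, ||e_1|| = 1, so ||f|| = |f(e_1)| / ||e_1||
= |2| / 1 = 2.0000

2.0000


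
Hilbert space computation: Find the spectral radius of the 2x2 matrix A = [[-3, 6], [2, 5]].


For a 2x2 matrix, eigenvalues satisfy lambda^2 - (trace)*lambda + det = 0
trace = -3 + 5 = 2
det = -3*5 - 6*2 = -27
discriminant = 2^2 - 4*(-27) = 112
spectral radius = max |eigenvalue| = 6.2915

6.2915


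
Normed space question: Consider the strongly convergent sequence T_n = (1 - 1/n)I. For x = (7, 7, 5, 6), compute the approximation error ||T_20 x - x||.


T_20 x - x = (1 - 1/20)x - x = -x/20
||x|| = sqrt(159) = 12.6095
||T_20 x - x|| = ||x||/20 = 12.6095/20 = 0.6305

0.6305


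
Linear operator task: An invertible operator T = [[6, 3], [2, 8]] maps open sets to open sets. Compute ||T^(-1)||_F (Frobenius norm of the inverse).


det(T) = 6*8 - 3*2 = 42
T^(-1) = (1/42) * [[8, -3], [-2, 6]] = [[0.1905, -0.0714], [-0.0476, 0.1429]]
||T^(-1)||_F^2 = 0.1905^2 + (-0.0714)^2 + (-0.0476)^2 + 0.1429^2 = 0.0641
||T^(-1)||_F = sqrt(0.0641) = 0.2531

0.2531


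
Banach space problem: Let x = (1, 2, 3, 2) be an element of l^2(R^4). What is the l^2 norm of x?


The l^2 norm = (sum |x_i|^2)^(1/2)
Sum of 2th powers = 1 + 4 + 9 + 4 = 18
||x||_2 = (18)^(1/2) = 4.2426

4.2426


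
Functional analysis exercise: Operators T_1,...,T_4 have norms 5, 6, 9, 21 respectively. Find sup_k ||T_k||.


By the Uniform Boundedness Principle, the supremum of norms is finite.
sup_k ||T_k|| = max(5, 6, 9, 21) = 21

21


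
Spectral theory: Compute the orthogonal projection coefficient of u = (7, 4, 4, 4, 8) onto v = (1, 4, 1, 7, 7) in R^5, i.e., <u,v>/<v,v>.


Computing <u,v> = 7*1 + 4*4 + 4*1 + 4*7 + 8*7 = 111
Computing <v,v> = 1^2 + 4^2 + 1^2 + 7^2 + 7^2 = 116
Projection coefficient = 111/116 = 0.9569

0.9569


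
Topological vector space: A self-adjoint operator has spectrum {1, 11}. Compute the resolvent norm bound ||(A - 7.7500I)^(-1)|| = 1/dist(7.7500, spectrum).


dist(7.7500, {1, 11}) = min(|7.7500 - 1|, |7.7500 - 11|)
= min(6.7500, 3.2500) = 3.2500
Resolvent bound = 1/3.2500 = 0.3077

0.3077


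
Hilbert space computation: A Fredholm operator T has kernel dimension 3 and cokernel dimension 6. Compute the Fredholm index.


The Fredholm index is defined as ind(T) = dim(ker T) - dim(coker T)
= 3 - 6
= -3

-3


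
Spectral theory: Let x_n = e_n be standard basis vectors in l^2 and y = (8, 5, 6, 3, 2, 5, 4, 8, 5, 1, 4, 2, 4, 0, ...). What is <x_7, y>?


x_7 = e_7 is the standard basis vector with 1 in position 7.
<x_7, y> = y_7 = 4
As n -> infinity, <x_n, y> -> 0, confirming weak convergence of (x_n) to 0.

4


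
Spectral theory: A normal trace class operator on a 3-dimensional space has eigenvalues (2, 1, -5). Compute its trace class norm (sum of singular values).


For a normal operator, singular values equal |eigenvalues|.
Trace norm = sum |lambda_i| = 2 + 1 + 5
= 8

8


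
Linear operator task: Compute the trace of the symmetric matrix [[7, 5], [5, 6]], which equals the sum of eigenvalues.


For a self-adjoint (symmetric) matrix, the eigenvalues are real.
The sum of eigenvalues equals the trace of the matrix.
trace = 7 + 6 = 13

13


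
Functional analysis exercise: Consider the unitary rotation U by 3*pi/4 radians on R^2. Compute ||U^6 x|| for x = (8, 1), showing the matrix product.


U is a rotation by theta = 3*pi/4
U^6 = rotation by 6*theta = 18*pi/4 = 2*pi/4 (mod 2*pi)
cos(2*pi/4) = 0.0000, sin(2*pi/4) = 1.0000
U^6 x = (0.0000 * 8 - 1.0000 * 1, 1.0000 * 8 + 0.0000 * 1)
= (-1.0000, 8.0000)
||U^6 x|| = sqrt((-1.0000)^2 + 8.0000^2) = sqrt(65.0000) = 8.0623

8.0623


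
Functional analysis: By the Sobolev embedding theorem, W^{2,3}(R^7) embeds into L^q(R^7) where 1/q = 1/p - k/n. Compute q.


Using the Sobolev embedding formula: 1/q = 1/p - k/n
1/q = 1/3 - 2/7 = 1/21
q = 1/(1/21) = 21

21.0000


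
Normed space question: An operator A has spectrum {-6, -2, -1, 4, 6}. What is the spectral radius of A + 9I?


Spectrum of A + 9I = {3, 7, 8, 13, 15}
Spectral radius = max |lambda| over the shifted spectrum
= max(3, 7, 8, 13, 15) = 15

15


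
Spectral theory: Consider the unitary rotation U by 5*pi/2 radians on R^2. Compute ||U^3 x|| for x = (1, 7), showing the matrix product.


U is a rotation by theta = 5*pi/2
U^3 = rotation by 3*theta = 15*pi/2 = 3*pi/2 (mod 2*pi)
cos(3*pi/2) = 0.0000, sin(3*pi/2) = -1.0000
U^3 x = (0.0000 * 1 - -1.0000 * 7, -1.0000 * 1 + 0.0000 * 7)
= (7.0000, -1.0000)
||U^3 x|| = sqrt(7.0000^2 + (-1.0000)^2) = sqrt(50.0000) = 7.0711

7.0711


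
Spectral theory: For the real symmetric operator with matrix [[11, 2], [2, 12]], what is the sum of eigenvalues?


For a self-adjoint (symmetric) matrix, the eigenvalues are real.
The sum of eigenvalues equals the trace of the matrix.
trace = 11 + 12 = 23

23


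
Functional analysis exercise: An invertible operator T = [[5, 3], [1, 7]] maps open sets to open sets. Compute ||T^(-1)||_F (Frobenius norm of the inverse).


det(T) = 5*7 - 3*1 = 32
T^(-1) = (1/32) * [[7, -3], [-1, 5]] = [[0.2188, -0.0938], [-0.0312, 0.1562]]
||T^(-1)||_F^2 = 0.2188^2 + (-0.0938)^2 + (-0.0312)^2 + 0.1562^2 = 0.0820
||T^(-1)||_F = sqrt(0.0820) = 0.2864

0.2864


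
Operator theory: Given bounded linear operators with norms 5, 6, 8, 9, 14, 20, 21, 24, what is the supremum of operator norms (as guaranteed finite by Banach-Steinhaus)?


By the Uniform Boundedness Principle, the supremum of norms is finite.
sup_k ||T_k|| = max(5, 6, 8, 9, 14, 20, 21, 24) = 24

24


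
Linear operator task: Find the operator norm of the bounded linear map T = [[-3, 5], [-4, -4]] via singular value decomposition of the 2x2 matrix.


A^T A = [[25, 1], [1, 41]]
trace(A^T A) = 66, det(A^T A) = 1024
discriminant = 66^2 - 4*1024 = 260
Largest eigenvalue of A^T A = (trace + sqrt(disc))/2 = 41.0623
||T|| = sqrt(41.0623) = 6.4080

6.4080


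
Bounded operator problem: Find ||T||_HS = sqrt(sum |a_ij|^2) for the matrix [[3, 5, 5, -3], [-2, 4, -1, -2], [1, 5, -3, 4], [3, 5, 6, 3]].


The Hilbert-Schmidt norm is sqrt(sum of squares of all entries).
Sum of squares = 3^2 + 5^2 + 5^2 + (-3)^2 + (-2)^2 + 4^2 + (-1)^2 + (-2)^2 + 1^2 + 5^2 + (-3)^2 + 4^2 + 3^2 + 5^2 + 6^2 + 3^2
= 9 + 25 + 25 + 9 + 4 + 16 + 1 + 4 + 1 + 25 + 9 + 16 + 9 + 25 + 36 + 9 = 223
||T||_HS = sqrt(223) = 14.9332

14.9332


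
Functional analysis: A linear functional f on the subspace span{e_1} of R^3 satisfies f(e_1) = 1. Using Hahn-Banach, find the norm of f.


The norm of f is given by ||f|| = sup_{||x||=1} |f(x)|.
On span{e_1}, ||e_1|| = 1, so ||f|| = |f(e_1)| / ||e_1||
= |1| / 1 = 1.0000

1.0000


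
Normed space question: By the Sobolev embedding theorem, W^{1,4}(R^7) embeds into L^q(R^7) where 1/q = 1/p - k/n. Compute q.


Using the Sobolev embedding formula: 1/q = 1/p - k/n
1/q = 1/4 - 1/7 = 3/28
q = 1/(3/28) = 28/3 = 9.3333

9.3333


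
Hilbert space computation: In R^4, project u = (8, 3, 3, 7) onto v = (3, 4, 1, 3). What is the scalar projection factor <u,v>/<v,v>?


Computing <u,v> = 8*3 + 3*4 + 3*1 + 7*3 = 60
Computing <v,v> = 3^2 + 4^2 + 1^2 + 3^2 = 35
Projection coefficient = 60/35 = 1.7143

1.7143


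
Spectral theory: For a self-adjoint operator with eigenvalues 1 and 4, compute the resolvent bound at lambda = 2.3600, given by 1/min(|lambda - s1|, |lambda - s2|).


dist(2.3600, {1, 4}) = min(|2.3600 - 1|, |2.3600 - 4|)
= min(1.3600, 1.6400) = 1.3600
Resolvent bound = 1/1.3600 = 0.7353

0.7353


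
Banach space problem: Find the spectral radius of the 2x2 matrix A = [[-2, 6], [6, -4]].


For a 2x2 matrix, eigenvalues satisfy lambda^2 - (trace)*lambda + det = 0
trace = -2 + -4 = -6
det = -2*-4 - 6*6 = -28
discriminant = (-6)^2 - 4*(-28) = 148
spectral radius = max |eigenvalue| = 9.0828

9.0828


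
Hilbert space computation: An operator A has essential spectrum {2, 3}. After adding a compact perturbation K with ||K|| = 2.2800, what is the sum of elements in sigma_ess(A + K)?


By Weyl's theorem, the essential spectrum is invariant under compact perturbations.
sigma_ess(A + K) = sigma_ess(A) = {2, 3}
Sum = 2 + 3 = 5

5


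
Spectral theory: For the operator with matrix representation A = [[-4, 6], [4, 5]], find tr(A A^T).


trace(A * A^T) = sum of squares of all entries
= (-4)^2 + 6^2 + 4^2 + 5^2
= 16 + 36 + 16 + 25
= 93

93


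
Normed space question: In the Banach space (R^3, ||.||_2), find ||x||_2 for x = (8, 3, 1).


The l^2 norm = (sum |x_i|^2)^(1/2)
Sum of 2th powers = 64 + 9 + 1 = 74
||x||_2 = (74)^(1/2) = 8.6023

8.6023


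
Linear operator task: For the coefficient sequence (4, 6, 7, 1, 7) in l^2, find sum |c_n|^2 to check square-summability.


sum |c_n|^2 = 4^2 + 6^2 + 7^2 + 1^2 + 7^2
= 16 + 36 + 49 + 1 + 49
= 151

151


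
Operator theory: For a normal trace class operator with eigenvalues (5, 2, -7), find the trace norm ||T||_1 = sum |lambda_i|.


For a normal operator, singular values equal |eigenvalues|.
Trace norm = sum |lambda_i| = 5 + 2 + 7
= 14

14


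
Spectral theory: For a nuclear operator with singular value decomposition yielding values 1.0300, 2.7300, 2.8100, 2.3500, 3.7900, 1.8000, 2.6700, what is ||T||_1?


The nuclear norm is the sum of all singular values.
||T||_1 = 1.0300 + 2.7300 + 2.8100 + 2.3500 + 3.7900 + 1.8000 + 2.6700
= 17.1800

17.1800


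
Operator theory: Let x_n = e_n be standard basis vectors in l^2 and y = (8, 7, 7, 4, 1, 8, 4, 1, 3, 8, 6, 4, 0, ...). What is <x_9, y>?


x_9 = e_9 is the standard basis vector with 1 in position 9.
<x_9, y> = y_9 = 3
As n -> infinity, <x_n, y> -> 0, confirming weak convergence of (x_n) to 0.

3


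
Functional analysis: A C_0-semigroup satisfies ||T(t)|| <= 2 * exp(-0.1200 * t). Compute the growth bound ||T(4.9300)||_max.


||T(4.9300)|| <= 2 * exp(-0.1200 * 4.9300)
= 2 * exp(-0.5916)
= 2 * 0.5534
= 1.1069

1.1069


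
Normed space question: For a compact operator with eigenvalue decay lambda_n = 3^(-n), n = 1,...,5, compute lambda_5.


The eigenvalue formula gives lambda_5 = 1/3^5
= 1/243
= 0.0041

0.0041


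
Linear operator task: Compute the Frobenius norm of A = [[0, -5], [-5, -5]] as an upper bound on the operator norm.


||A||_F^2 = sum a_ij^2
= 0^2 + (-5)^2 + (-5)^2 + (-5)^2
= 0 + 25 + 25 + 25 = 75
||A||_F = sqrt(75) = 8.6603

8.6603


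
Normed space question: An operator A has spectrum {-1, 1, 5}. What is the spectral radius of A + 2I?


Spectrum of A + 2I = {1, 3, 7}
Spectral radius = max |lambda| over the shifted spectrum
= max(1, 3, 7) = 7

7


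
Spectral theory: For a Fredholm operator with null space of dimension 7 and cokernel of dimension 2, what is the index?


The Fredholm index is defined as ind(T) = dim(ker T) - dim(coker T)
= 7 - 2
= 5

5


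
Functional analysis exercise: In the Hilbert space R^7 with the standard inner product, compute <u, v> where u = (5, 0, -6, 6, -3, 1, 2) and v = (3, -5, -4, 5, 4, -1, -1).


Computing the standard inner product <u, v> = sum u_i * v_i
= 5*3 + 0*-5 + -6*-4 + 6*5 + -3*4 + 1*-1 + 2*-1
= 15 + 0 + 24 + 30 + -12 + -1 + -2
= 54

54


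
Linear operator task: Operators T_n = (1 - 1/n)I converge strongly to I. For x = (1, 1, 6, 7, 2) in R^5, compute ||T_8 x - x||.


T_8 x - x = (1 - 1/8)x - x = -x/8
||x|| = sqrt(91) = 9.5394
||T_8 x - x|| = ||x||/8 = 9.5394/8 = 1.1924

1.1924


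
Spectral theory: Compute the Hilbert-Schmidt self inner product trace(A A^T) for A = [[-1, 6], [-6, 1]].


trace(A * A^T) = sum of squares of all entries
= (-1)^2 + 6^2 + (-6)^2 + 1^2
= 1 + 36 + 36 + 1
= 74

74


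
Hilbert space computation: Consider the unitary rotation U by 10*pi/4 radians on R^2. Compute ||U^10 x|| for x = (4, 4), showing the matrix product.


U is a rotation by theta = 10*pi/4
U^10 = rotation by 10*theta = 100*pi/4 = 4*pi/4 (mod 2*pi)
cos(4*pi/4) = -1.0000, sin(4*pi/4) = 0.0000
U^10 x = (-1.0000 * 4 - 0.0000 * 4, 0.0000 * 4 + -1.0000 * 4)
= (-4.0000, -4.0000)
||U^10 x|| = sqrt((-4.0000)^2 + (-4.0000)^2) = sqrt(32.0000) = 5.6569

5.6569
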